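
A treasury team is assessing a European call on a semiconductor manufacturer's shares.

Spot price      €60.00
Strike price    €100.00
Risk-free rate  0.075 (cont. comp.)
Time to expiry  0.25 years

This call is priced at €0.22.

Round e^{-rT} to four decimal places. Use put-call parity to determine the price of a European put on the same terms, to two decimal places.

€38.36

e^(−rT) = e^(−0.075·0.25) = 0.9814
Put-call parity: C − P = S − K·e^(−rT) = 60 − 100·0.9814 = 60 − 98.1400 = -38.1400
P = C − (C − P) = 0.22 − (-38.1400) = 38.3600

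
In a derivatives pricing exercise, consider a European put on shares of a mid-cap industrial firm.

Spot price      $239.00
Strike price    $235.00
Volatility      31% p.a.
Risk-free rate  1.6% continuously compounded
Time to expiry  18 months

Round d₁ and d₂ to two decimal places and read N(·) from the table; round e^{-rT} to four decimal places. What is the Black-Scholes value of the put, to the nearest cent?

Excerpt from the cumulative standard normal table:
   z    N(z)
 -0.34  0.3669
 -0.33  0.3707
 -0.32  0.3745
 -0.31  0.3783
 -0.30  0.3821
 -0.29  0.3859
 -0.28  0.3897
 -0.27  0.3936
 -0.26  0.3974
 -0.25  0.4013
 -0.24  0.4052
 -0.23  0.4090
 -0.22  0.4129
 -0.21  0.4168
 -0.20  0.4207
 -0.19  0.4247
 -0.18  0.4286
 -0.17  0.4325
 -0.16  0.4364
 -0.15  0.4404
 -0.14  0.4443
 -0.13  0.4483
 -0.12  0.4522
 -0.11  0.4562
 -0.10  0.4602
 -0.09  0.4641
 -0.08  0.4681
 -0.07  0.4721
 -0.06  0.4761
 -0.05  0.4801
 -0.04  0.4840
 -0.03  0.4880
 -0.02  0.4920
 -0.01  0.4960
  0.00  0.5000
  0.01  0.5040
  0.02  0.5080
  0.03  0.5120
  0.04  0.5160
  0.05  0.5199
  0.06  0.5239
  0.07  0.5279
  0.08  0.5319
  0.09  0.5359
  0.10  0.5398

σ√T = 0.31 × 1.2247 = 0.3797
d₁ = [ln(239/235) + (0.016 + ½·0.31²)·1.5] / (σ√T) = (0.0169 + 0.0961) / 0.3797 = 0.2975 → 0.30
d₂ = 0.2975 − 0.3797 = -0.0822 → -0.08
e^(−rT) = e^(−0.016·1.5) = 0.9763
N(−d₂) = N(0.08) = 0.5319;  N(−d₁) = N(-0.30) = 0.3821
P = 235·0.9763·0.5319 − 239·0.3821 = 122.0341 − 91.3219 = 30.7122

$30.71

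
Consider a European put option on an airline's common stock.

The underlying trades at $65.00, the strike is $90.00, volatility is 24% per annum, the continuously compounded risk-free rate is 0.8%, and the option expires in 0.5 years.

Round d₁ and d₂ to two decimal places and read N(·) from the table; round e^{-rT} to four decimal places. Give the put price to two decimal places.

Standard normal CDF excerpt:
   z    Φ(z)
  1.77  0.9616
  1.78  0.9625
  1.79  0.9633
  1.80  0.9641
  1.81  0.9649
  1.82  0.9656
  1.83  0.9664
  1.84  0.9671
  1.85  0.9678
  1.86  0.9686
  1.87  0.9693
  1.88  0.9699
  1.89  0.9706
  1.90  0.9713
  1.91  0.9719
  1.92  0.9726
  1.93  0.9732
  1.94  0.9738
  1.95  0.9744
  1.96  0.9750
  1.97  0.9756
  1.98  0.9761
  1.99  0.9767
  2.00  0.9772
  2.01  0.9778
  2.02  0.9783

$24.78

σ√T = 0.24·√0.5 = 0.1697
ln(S/K) + (r + σ²/2)T = ln(65/90) + (0.008 + 0.24²/2)·0.5 = -0.3254 + 0.0184 = -0.3070
d₁ = -0.3070 / 0.1697 = -1.8091 ⇒ -1.81
d₂ = d₁ − σ√T = -1.8091 − 0.1697 = -1.9789 ⇒ -1.98
exp(−rT) = exp(−0.008·0.5) = 0.9960
P = 90·0.9960·N(1.98) − 65·N(1.81) = 90·0.9960·0.9761 − 65·0.9649 = 87.4976 − 62.7185 = 24.7791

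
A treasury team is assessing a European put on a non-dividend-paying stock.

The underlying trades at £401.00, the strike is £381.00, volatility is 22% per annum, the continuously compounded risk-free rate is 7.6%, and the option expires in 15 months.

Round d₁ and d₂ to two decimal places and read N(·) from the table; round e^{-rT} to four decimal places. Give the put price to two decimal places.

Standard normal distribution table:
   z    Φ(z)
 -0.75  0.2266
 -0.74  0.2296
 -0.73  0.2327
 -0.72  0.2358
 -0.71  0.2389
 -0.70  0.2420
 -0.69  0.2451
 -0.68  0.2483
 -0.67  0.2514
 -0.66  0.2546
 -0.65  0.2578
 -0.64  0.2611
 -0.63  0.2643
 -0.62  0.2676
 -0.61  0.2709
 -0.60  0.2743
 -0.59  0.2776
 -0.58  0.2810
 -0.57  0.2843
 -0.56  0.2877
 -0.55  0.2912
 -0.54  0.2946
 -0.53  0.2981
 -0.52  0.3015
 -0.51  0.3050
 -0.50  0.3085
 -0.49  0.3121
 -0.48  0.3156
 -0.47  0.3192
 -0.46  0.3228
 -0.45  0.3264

£16.04

T = 1.25;  σ√T = 0.2460
ln(S/K) + (r + σ²/2)T = ln(401/381) + (0.076 + 0.22²/2)·1.25 = 0.0512 + 0.1253 = 0.1764
d₁ = 0.1764 / 0.2460 = 0.7172 ≈ 0.72
d₂ = d₁ − σ√T = 0.7172 − 0.2460 = 0.4712 ≈ 0.47
e^(−rT) = e^(−0.076·1.25) = 0.9094
P = 381·0.9094·N(-0.47) − 401·N(-0.72) = 381·0.9094·0.3192 − 401·0.2358 = 110.5969 − 94.5558 = 16.0411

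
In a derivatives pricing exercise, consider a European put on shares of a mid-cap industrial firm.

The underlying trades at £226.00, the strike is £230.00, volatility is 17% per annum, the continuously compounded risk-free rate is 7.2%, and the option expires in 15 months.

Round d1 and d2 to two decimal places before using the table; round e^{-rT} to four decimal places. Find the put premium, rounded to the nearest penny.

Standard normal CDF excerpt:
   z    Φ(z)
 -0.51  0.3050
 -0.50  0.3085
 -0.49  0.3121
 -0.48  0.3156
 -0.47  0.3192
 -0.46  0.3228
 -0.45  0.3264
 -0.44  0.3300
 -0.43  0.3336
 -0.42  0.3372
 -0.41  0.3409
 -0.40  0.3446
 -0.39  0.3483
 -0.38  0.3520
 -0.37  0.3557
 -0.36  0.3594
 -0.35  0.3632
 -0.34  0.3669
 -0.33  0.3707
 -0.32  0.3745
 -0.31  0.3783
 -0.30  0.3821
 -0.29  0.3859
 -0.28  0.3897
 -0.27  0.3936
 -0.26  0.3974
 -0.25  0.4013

T = 1.25;  σ√T = 0.1901
ln(S/K) + (r + σ²/2)T = ln(226/230) + (0.072 + 0.17²/2)·1.25 = -0.0175 + 0.1081 = 0.0905
d₁ = 0.0905 / 0.1901 = 0.4762 ⇒ 0.48
d₂ = d₁ − σ√T = 0.4762 − 0.1901 = 0.2862 ⇒ 0.29
e^(−rT) = e^(−0.072·1.25) = 0.9139
N(−d₂) = N(-0.29) = 0.3859;  N(−d₁) = N(-0.48) = 0.3156
P = 230·0.9139·0.3859 − 226·0.3156 = 81.1150 − 71.3256 = 9.7894

£9.79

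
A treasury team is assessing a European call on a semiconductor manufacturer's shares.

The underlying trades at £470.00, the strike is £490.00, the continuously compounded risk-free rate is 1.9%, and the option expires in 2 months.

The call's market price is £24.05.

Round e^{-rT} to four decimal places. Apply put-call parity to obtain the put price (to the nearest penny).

e^(−rT) = e^(−0.019·0.1667) = 0.9968
Put-call parity: C − P = S − K·e^(−rT) = 470 − 490·0.9968 = 470 − 488.4320 = -18.4320
P = C − (C − P) = 24.05 − (-18.4320) = 42.4820

£42.48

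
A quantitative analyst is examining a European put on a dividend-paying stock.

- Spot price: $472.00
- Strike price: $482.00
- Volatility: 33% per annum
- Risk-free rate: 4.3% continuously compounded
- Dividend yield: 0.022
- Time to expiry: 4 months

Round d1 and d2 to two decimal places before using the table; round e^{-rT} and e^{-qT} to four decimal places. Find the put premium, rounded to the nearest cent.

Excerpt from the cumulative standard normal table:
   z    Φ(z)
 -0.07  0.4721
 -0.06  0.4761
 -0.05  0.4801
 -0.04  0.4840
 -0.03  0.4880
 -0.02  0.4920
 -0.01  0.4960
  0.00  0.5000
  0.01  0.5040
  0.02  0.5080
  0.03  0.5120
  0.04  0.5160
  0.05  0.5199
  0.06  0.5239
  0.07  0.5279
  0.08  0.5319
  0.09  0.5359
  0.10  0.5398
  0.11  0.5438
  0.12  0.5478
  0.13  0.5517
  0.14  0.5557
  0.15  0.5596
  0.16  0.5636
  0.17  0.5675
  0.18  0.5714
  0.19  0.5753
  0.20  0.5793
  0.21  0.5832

$39.12

σ√T = 0.33·√0.3333 = 0.1905
d₁ = [ln(472/482) + (0.043 − 0.022 + ½·0.33²)·0.3333] / (σ√T) = (-0.0210 + 0.0251) / 0.1905 = 0.0220 ≈ 0.02
d₂ = 0.0220 − 0.1905 = -0.1686 ≈ -0.17
exp(−qT) = exp(−0.022·0.3333) = 0.9927;  exp(−rT) = exp(−0.043·0.3333) = 0.9858
N(−d₂) = N(0.17) = 0.5675;  N(−d₁) = N(-0.02) = 0.4920
P = 482·0.9858·0.5675 − 472·0.9927·0.4920 = 269.6508 − 230.5288 = 39.1220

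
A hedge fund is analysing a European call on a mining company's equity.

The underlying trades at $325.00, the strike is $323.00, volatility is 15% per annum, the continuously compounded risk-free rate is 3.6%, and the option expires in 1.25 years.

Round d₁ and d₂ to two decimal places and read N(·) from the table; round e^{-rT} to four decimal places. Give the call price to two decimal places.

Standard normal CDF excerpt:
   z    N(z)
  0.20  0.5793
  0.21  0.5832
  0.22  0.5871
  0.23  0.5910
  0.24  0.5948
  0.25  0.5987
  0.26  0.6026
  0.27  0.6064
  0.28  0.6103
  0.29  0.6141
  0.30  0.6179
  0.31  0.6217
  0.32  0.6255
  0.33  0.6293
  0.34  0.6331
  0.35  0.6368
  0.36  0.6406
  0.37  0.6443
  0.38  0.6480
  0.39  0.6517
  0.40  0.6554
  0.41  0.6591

$30.51

σ√T = 0.15·√1.25 = 0.1677
d₁ = [ln(325/323) + (0.036 + 0.15²/2)·1.25] / 0.1677 = [0.0062 + 0.0591] / 0.1677 = 0.3890 which rounds to 0.39
d₂ = d₁ − σ√T = 0.3890 − 0.1677 = 0.2213 which rounds to 0.22
exp(−rT) = exp(−0.036·1.25) = 0.9560
N(d₁) = N(0.39) = 0.6517;  N(d₂) = N(0.22) = 0.5871
C = 325·0.6517 − 323·0.9560·0.5871 = 211.8025 − 181.2894 = 30.5131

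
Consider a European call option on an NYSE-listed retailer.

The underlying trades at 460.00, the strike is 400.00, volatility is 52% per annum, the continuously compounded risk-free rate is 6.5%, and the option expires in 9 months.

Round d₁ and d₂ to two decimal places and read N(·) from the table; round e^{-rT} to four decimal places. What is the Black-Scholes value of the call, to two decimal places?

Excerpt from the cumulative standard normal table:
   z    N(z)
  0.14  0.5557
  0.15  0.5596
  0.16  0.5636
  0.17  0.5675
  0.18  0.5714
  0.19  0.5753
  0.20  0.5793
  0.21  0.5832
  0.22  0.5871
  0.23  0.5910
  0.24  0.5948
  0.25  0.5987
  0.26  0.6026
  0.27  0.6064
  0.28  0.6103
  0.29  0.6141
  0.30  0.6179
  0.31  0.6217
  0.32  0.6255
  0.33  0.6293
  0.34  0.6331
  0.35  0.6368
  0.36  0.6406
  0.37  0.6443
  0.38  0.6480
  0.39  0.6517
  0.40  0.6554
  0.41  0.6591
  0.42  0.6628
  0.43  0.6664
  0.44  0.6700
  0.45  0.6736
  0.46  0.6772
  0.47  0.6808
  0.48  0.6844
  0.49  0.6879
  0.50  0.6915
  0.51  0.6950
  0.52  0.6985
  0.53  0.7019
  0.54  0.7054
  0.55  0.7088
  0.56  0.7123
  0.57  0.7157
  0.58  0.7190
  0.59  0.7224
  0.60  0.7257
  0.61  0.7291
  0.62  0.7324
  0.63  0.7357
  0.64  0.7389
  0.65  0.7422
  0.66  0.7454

120.73

σ√T = 0.52·√0.75 = 0.4503
d₁ = [ln(460/400) + (0.065 + ½·0.52²)·0.75] / (σ√T) = (0.1398 + 0.1502) / 0.4503 = 0.6438 → 0.64
d₂ = 0.6438 − 0.4503 = 0.1934 → 0.19
exp(−rT) = exp(−0.065·0.75) = 0.9524
C = 460·N(0.64) − 400·0.9524·N(0.19) = 460·0.7389 − 400·0.9524·0.5753 = 339.8940 − 219.1663 = 120.7277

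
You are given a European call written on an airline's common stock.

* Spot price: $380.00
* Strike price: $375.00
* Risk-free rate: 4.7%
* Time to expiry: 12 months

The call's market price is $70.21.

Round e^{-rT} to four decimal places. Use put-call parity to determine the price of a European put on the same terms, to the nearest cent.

exp(−rT) = exp(−0.047·1) = 0.9541
Put-call parity: C − P = S − K·e^(−rT) = 380 − 375·0.9541 = 380 − 357.7875 = 22.2125
P = C − (C − P) = 70.21 − (22.2125) = 47.9975

$48.00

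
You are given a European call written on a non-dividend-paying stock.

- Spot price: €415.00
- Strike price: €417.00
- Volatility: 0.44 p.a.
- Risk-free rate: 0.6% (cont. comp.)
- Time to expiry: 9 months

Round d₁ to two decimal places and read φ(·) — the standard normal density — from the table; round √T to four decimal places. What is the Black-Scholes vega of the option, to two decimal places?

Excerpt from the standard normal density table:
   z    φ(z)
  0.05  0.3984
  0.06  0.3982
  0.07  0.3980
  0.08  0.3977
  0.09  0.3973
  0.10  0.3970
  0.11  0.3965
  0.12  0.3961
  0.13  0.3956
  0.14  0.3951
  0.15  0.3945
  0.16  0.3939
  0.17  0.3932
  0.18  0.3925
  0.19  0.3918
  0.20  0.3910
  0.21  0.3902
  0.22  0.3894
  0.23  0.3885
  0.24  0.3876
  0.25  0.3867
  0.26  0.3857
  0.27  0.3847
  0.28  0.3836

T = 0.75;  σ√T = 0.3811
d₁ = [ln(415/417) + (0.006 + 0.44²/2)·0.75] / 0.3811 = [-0.0048 + 0.0771] / 0.3811 = 0.1897 ≈ 0.19
√T = √0.75 = 0.8660
φ(d₁) = φ(0.19) = 0.3918
vega = S·φ(d₁)·√T = 415·0.3918·0.8660 = 140.8090

140.81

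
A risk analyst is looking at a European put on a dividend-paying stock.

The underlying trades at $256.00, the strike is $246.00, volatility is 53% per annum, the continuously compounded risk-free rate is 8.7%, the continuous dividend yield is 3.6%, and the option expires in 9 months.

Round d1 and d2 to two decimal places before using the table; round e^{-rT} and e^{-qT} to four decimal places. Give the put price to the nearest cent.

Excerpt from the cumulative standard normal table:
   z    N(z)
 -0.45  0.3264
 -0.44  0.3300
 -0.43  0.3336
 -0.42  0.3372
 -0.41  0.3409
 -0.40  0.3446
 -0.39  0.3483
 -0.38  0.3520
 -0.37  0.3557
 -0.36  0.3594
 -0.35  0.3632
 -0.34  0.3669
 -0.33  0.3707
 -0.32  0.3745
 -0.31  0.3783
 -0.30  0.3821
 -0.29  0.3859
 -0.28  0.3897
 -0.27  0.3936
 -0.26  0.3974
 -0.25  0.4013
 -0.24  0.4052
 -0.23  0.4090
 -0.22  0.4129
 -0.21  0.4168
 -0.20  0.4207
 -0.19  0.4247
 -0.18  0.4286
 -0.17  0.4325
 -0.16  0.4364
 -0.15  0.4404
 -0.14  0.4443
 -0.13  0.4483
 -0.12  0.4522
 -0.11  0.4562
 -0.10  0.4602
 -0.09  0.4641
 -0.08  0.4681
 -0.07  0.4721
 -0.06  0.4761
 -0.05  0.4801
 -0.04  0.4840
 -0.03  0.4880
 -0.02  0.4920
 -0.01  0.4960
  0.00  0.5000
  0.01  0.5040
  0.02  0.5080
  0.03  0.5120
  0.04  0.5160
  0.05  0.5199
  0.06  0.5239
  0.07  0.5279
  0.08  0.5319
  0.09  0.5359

$34.86

σ√T = 0.53 × 0.8660 = 0.4590
d₁ = [ln(256/246) + (0.087 − 0.036 + 0.53²/2)·0.75] / 0.4590 = [0.0398 + 0.1436] / 0.4590 = 0.3996 ≈ 0.40
d₂ = d₁ − σ√T = 0.3996 − 0.4590 = -0.0594 ≈ -0.06
e^(−qT) = e^(−0.036·0.75) = 0.9734;  e^(−rT) = e^(−0.087·0.75) = 0.9368
N(−d₂) = N(0.06) = 0.5239;  N(−d₁) = N(-0.40) = 0.3446
P = 246·0.9368·0.5239 − 256·0.9734·0.3446 = 120.7342 − 85.8710 = 34.8632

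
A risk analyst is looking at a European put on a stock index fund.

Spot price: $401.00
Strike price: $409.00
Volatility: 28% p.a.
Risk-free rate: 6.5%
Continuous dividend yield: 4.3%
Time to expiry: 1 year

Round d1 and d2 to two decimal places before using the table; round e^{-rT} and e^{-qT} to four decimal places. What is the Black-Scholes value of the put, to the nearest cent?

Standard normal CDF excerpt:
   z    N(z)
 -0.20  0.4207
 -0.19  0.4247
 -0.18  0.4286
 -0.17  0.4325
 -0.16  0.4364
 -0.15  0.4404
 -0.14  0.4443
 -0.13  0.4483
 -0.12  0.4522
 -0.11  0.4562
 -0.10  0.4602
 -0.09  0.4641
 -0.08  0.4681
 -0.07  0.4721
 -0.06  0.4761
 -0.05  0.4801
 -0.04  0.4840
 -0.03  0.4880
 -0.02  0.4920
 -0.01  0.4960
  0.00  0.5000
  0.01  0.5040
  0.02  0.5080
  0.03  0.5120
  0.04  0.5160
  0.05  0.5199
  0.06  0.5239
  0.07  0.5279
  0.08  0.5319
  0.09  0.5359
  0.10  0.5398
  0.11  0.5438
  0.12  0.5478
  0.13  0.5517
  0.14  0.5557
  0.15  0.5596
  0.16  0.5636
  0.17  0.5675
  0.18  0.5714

T = 1;  σ√T = 0.2800
d₁ = [ln(401/409) + (0.065 − 0.043 + ½·0.28²)·1] / (σ√T) = (-0.0198 + 0.0612) / 0.2800 = 0.1480 which rounds to 0.15
d₂ = 0.1480 − 0.2800 = -0.1320 which rounds to -0.13
e^(−qT) = e^(−0.043·1) = 0.9579;  e^(−rT) = e^(−0.065·1) = 0.9371
N(−d₂) = N(0.13) = 0.5517;  N(−d₁) = N(-0.15) = 0.4404
P = 409·0.9371·0.5517 − 401·0.9579·0.4404 = 211.4522 − 169.1655 = 42.2867

$42.29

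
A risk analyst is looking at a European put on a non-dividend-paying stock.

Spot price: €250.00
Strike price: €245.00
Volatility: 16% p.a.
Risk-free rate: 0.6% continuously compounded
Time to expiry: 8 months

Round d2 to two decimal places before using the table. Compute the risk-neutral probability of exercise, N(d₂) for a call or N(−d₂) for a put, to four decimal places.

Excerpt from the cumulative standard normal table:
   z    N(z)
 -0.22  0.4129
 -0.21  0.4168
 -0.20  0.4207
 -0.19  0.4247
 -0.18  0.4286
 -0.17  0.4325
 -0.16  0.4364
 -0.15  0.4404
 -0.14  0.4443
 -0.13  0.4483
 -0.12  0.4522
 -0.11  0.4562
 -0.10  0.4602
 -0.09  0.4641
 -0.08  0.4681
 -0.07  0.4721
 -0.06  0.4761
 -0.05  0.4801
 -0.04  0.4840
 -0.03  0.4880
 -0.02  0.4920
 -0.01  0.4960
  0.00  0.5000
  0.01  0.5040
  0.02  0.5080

σ√T = 0.16·√0.6667 = 0.1306
ln(S/K) + (r + σ²/2)T = ln(250/245) + (0.006 + 0.16²/2)·0.6667 = 0.0202 + 0.0125 = 0.0327
d₁ = 0.0327 / 0.1306 = 0.2506 → 0.25
d₂ = d₁ − σ√T = 0.2506 − 0.1306 = 0.1199 → 0.12
Pr(exercise) under Q = N(−d₂) = N(-0.12) = 0.4522

0.4522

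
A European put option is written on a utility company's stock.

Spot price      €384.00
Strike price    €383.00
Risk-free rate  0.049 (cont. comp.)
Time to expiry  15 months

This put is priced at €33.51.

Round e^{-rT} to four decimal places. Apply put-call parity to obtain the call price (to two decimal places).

€57.26

e^(−rT) = e^(−0.049·1.25) = 0.9406
Put-call parity: C − P = S − K·e^(−rT) = 384 − 383·0.9406 = 384 − 360.2498 = 23.7502
C = P + (C − P) = 33.51 + (23.7502) = 57.2602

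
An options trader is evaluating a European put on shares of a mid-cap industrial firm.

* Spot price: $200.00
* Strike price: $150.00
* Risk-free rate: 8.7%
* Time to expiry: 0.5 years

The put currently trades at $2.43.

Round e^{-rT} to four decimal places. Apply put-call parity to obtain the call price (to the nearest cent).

$58.82

exp(−rT) = exp(−0.087·0.5) = 0.9574
Put-call parity: C − P = S − K·e^(−rT) = 200 − 150·0.9574 = 200 − 143.6100 = 56.3900
C = P + (C − P) = 2.43 + (56.3900) = 58.8200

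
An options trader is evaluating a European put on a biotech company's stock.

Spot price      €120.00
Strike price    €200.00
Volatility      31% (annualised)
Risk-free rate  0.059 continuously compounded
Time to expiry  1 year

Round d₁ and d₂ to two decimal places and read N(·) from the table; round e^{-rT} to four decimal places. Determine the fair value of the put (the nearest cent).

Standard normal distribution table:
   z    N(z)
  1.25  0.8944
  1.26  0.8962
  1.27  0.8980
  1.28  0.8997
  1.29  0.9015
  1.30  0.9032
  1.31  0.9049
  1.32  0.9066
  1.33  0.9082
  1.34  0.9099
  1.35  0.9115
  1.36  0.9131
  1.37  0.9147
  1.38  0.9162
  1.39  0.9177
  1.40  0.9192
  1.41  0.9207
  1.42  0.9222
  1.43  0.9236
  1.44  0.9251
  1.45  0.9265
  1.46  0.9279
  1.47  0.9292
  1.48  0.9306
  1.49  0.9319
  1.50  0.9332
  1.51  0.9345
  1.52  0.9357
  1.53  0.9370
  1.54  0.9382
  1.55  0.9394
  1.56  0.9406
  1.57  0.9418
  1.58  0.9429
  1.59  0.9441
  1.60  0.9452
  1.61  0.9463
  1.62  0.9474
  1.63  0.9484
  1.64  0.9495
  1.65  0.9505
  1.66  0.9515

€70.03

T = 1;  σ√T = 0.3100
d₁ = [ln(120/200) + (0.059 + 0.31²/2)·1] / 0.3100 = [-0.5108 + 0.1071] / 0.3100 = -1.3025 ⇒ -1.30
d₂ = d₁ − σ√T = -1.3025 − 0.3100 = -1.6125 ⇒ -1.61
e^(−rT) = e^(−0.059·1) = 0.9427
N(−d₂) = N(1.61) = 0.9463;  N(−d₁) = N(1.30) = 0.9032
P = 200·0.9427·0.9463 − 120·0.9032 = 178.4154 − 108.3840 = 70.0314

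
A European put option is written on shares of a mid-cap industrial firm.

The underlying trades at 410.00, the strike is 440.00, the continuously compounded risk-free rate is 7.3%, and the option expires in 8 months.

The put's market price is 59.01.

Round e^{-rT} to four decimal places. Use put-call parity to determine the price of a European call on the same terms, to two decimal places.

exp(−rT) = exp(−0.073·0.6667) = 0.9525
Put-call parity: C − P = S − K·e^(−rT) = 410 − 440·0.9525 = 410 − 419.1000 = -9.1000
C = P + (C − P) = 59.01 + (-9.1000) = 49.9100

49.91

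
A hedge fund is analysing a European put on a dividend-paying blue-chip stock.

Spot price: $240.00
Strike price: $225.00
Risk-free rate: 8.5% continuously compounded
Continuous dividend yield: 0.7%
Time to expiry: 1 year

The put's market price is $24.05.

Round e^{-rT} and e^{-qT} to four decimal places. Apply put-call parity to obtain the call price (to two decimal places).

$55.71

exp(−qT) = exp(−0.007·1) = 0.9930;  exp(−rT) = exp(−0.085·1) = 0.9185
Put-call parity: C − P = S·e^(−qT) − K·e^(−rT) = 240·0.9930 − 225·0.9185 = 238.3200 − 206.6625 = 31.6575
C = P + (C − P) = 24.05 + (31.6575) = 55.7075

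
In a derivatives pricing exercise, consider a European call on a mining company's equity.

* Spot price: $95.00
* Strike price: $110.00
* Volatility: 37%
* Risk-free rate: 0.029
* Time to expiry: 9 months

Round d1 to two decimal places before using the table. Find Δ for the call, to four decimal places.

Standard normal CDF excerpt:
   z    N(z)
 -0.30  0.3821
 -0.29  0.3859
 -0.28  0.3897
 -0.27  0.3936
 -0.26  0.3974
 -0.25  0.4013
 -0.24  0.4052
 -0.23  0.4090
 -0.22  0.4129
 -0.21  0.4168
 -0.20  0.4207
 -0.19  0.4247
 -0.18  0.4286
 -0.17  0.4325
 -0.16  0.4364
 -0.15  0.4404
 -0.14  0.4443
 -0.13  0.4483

σ√T = 0.37 × 0.8660 = 0.3204
ln(S/K) + (r + σ²/2)T = ln(95/110) + (0.029 + 0.37²/2)·0.75 = -0.1466 + 0.0731 = -0.0735
d₁ = -0.0735 / 0.3204 = -0.2294 → -0.23
N(d₁) = N(-0.23) = 0.4090
Δ_call = N(d₁) = 0.4090

0.4090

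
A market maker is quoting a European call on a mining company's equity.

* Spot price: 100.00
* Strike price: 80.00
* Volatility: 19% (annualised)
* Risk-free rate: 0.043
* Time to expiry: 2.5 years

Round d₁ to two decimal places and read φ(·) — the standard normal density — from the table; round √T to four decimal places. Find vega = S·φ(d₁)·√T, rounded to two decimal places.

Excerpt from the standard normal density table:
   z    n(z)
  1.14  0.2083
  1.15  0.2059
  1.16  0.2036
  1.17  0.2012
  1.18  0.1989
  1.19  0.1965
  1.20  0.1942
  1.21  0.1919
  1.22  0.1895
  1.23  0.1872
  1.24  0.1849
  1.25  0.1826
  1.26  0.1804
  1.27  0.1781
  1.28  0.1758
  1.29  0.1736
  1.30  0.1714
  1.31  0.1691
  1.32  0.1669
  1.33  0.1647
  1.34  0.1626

σ√T = 0.19 × 1.5811 = 0.3004
d₁ = [ln(100/80) + (0.043 + ½·0.19²)·2.5] / (σ√T) = (0.2231 + 0.1526) / 0.3004 = 1.2508 ≈ 1.25
√T = √2.5 = 1.5811
φ(d₁) = φ(1.25) = 0.1826
vega = S·φ(d₁)·√T = 100·0.1826·1.5811 = 28.8709

28.87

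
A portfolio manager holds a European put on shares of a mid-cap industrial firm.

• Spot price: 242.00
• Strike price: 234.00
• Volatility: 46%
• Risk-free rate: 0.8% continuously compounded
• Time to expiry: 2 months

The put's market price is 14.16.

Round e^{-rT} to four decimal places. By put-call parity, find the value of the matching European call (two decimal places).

22.46

e^(−rT) = e^(−0.008·0.1667) = 0.9987
Put-call parity: C − P = S − K·e^(−rT) = 242 − 234·0.9987 = 242 − 233.6958 = 8.3042
C = P + (C − P) = 14.16 + (8.3042) = 22.4642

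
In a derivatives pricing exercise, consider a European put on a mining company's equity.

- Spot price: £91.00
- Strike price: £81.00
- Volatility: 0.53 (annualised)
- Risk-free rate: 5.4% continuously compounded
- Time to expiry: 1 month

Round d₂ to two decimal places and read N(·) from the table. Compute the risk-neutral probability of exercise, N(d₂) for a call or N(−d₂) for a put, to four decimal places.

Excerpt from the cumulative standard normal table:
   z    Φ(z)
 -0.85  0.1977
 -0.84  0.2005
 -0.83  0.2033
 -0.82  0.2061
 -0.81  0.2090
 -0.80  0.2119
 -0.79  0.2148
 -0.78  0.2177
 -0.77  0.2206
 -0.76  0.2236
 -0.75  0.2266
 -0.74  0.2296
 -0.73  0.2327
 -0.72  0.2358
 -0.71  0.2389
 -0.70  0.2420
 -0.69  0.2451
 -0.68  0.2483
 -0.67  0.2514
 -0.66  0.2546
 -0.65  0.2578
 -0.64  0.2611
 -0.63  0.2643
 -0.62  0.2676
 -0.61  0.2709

0.2389

σ√T = 0.53 × 0.2887 = 0.1530
d₁ = [ln(91/81) + (0.054 + 0.53²/2)·0.08333] / 0.1530 = [0.1164 + 0.0162] / 0.1530 = 0.8668 ⇒ 0.87
d₂ = d₁ − σ√T = 0.8668 − 0.1530 = 0.7138 ⇒ 0.71
Risk-neutral Pr[S_T < K] = N(−d₂) = N(-0.71) = 0.2389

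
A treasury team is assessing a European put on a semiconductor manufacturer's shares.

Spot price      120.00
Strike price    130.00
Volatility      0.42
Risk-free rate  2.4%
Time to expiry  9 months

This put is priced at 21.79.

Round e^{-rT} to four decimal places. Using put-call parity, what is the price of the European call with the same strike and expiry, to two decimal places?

14.10

e^(−rT) = e^(−0.024·0.75) = 0.9822
Put-call parity: C − P = S − K·e^(−rT) = 120 − 130·0.9822 = 120 − 127.6860 = -7.6860
C = P + (C − P) = 21.79 + (-7.6860) = 14.1040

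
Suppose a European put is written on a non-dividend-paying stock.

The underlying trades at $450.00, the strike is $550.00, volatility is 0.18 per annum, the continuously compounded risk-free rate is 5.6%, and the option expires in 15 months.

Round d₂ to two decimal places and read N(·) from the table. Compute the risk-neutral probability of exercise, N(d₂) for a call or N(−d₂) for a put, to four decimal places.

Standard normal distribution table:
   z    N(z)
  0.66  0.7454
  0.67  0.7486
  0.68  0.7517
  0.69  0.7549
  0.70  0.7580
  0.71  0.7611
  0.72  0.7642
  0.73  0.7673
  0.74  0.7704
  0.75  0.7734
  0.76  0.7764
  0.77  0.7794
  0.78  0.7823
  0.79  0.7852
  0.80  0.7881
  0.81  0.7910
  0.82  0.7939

0.7734

σ√T = 0.18·√1.25 = 0.2012
ln(S/K) + (r + σ²/2)T = ln(450/550) + (0.056 + 0.18²/2)·1.25 = -0.2007 + 0.0902 = -0.1104
d₁ = -0.1104 / 0.2012 = -0.5487 ⇒ -0.55
d₂ = d₁ − σ√T = -0.5487 − 0.2012 = -0.7499 ⇒ -0.75
Pr(exercise) under Q = N(−d₂) = N(0.75) = 0.7734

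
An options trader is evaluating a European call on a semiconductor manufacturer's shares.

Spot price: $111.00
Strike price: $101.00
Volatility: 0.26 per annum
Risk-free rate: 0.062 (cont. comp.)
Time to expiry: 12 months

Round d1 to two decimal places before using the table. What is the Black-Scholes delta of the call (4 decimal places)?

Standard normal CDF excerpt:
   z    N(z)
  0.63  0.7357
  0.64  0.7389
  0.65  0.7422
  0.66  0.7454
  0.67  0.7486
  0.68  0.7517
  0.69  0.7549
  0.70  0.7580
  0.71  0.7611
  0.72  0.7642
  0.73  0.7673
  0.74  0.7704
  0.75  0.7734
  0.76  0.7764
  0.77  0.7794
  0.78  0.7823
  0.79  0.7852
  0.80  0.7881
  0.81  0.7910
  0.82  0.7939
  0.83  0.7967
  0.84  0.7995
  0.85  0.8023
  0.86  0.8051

σ√T = 0.26 × 1.0000 = 0.2600
d₁ = [ln(111/101) + (0.062 + 0.26²/2)·1] / 0.2600 = [0.0944 + 0.0958] / 0.2600 = 0.7316 → 0.73
N(d₁) = N(0.73) = 0.7673
Δ_call = N(d₁) = 0.7673

0.7673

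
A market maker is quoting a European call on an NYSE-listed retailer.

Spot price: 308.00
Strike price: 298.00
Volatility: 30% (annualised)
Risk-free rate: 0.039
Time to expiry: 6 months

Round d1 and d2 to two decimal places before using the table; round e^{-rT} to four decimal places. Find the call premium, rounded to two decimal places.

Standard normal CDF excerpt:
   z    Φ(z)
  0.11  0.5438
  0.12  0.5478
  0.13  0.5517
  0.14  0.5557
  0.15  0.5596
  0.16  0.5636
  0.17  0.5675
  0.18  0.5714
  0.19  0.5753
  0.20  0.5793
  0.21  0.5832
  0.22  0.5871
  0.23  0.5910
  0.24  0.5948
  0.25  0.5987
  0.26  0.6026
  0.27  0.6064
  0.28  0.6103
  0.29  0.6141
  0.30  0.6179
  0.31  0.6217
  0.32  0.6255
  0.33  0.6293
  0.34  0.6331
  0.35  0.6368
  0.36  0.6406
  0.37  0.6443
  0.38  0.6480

33.73

T = 0.5;  σ√T = 0.2121
d₁ = [ln(308/298) + (0.039 + ½·0.3²)·0.5] / (σ√T) = (0.0330 + 0.0420) / 0.2121 = 0.3536 → 0.35
d₂ = 0.3536 − 0.2121 = 0.1415 → 0.14
e^(−rT) = e^(−0.039·0.5) = 0.9807
C = 308·N(0.35) − 298·0.9807·N(0.14) = 308·0.6368 − 298·0.9807·0.5557 = 196.1344 − 162.4025 = 33.7319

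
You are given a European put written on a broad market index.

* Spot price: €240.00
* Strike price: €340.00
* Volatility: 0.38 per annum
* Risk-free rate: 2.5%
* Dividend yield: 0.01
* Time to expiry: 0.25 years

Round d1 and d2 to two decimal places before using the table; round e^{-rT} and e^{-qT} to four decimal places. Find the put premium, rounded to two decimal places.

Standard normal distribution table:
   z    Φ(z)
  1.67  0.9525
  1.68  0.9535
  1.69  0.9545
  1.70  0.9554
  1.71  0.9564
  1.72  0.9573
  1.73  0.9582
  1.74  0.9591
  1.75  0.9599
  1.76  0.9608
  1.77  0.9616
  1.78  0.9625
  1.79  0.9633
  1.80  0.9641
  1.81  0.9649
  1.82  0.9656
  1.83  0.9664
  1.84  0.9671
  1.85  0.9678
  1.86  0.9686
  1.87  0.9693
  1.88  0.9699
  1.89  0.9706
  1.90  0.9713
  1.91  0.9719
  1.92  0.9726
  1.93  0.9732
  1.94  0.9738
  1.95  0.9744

T = 0.25;  σ√T = 0.1900
d₁ = [ln(240/340) + (0.025 − 0.01 + 0.38²/2)·0.25] / 0.1900 = [-0.3483 + 0.0218] / 0.1900 = -1.7185 ≈ -1.72
d₂ = d₁ − σ√T = -1.7185 − 0.1900 = -1.9085 ≈ -1.91
exp(−qT) = exp(−0.01·0.25) = 0.9975;  exp(−rT) = exp(−0.025·0.25) = 0.9938
N(−d₂) = N(1.91) = 0.9719;  N(−d₁) = N(1.72) = 0.9573
P = 340·0.9938·0.9719 − 240·0.9975·0.9573 = 328.3972 − 229.1776 = 99.2196

€99.22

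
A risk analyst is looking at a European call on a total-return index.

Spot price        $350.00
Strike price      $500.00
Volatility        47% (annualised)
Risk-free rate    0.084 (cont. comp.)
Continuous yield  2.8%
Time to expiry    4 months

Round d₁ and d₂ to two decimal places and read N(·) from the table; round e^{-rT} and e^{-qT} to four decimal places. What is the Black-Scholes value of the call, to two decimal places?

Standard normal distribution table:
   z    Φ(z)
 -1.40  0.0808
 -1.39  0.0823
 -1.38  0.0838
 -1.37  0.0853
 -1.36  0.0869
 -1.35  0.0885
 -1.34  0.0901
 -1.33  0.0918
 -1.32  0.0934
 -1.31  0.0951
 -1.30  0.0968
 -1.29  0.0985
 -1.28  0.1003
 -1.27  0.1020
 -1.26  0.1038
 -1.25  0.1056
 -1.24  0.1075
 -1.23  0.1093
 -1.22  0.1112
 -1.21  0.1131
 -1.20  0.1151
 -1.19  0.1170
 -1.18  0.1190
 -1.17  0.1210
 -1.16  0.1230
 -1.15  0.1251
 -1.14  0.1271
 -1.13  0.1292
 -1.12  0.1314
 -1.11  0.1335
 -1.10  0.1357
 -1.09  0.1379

σ√T = 0.47 × 0.5774 = 0.2714
ln(S/K) + (r − q + σ²/2)T = ln(350/500) + (0.084 − 0.028 + 0.47²/2)·0.3333 = -0.3567 + 0.0555 = -0.3012
d₁ = -0.3012 / 0.2714 = -1.1100 which rounds to -1.11
d₂ = d₁ − σ√T = -1.1100 − 0.2714 = -1.3813 which rounds to -1.38
e^(−qT) = e^(−0.028·0.3333) = 0.9907;  e^(−rT) = e^(−0.084·0.3333) = 0.9724
N(d₁) = N(-1.11) = 0.1335;  N(d₂) = N(-1.38) = 0.0838
C = 350·0.9907·0.1335 − 500·0.9724·0.0838 = 46.2905 − 40.7436 = 5.5469

$5.55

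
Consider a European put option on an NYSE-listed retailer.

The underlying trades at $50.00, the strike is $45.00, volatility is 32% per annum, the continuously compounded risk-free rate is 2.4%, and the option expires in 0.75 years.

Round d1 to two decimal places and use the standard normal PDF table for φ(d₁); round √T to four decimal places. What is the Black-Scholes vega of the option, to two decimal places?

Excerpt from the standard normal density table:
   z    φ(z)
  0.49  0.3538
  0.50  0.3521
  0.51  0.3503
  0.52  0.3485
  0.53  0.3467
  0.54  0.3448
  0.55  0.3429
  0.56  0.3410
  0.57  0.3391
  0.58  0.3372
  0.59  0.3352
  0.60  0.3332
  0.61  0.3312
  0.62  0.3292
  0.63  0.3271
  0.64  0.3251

14.60

σ√T = 0.32 × 0.8660 = 0.2771
ln(S/K) + (r + σ²/2)T = ln(50/45) + (0.024 + 0.32²/2)·0.75 = 0.1054 + 0.0564 = 0.1618
d₁ = 0.1618 / 0.2771 = 0.5837 ≈ 0.58
√T = √0.75 = 0.8660
φ(d₁) = φ(0.58) = 0.3372
vega = S·φ(d₁)·√T = 50·0.3372·0.8660 = 14.6008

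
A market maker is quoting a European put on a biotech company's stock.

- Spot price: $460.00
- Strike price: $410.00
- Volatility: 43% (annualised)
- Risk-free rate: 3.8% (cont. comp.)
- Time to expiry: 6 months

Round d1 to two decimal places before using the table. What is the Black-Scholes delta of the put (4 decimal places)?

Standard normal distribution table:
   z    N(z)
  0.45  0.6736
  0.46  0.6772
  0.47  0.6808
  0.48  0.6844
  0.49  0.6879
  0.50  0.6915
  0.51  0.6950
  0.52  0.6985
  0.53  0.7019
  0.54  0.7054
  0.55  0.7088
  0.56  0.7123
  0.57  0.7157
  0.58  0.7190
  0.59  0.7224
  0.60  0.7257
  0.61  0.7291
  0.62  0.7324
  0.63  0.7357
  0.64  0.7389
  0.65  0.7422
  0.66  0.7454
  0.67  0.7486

σ√T = 0.43·√0.5 = 0.3041
d₁ = [ln(460/410) + (0.038 + 0.43²/2)·0.5] / 0.3041 = [0.1151 + 0.0652] / 0.3041 = 0.5930 ⇒ 0.59
N(d₁) = N(0.59) = 0.7224
Δ_put = N(d₁) − 1 = 0.7224 − 1 = -0.2776

-0.2776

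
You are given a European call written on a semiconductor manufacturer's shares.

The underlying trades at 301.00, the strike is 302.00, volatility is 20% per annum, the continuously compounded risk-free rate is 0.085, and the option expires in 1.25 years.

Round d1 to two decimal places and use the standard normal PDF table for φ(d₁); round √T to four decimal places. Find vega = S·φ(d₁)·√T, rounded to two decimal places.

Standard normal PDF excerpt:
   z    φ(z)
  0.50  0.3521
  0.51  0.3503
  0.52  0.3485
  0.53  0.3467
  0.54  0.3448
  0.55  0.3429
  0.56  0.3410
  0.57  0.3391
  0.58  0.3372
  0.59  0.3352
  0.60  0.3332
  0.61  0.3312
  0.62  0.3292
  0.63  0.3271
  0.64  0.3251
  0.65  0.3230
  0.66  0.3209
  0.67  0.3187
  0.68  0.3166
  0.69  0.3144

114.11

σ√T = 0.2 × 1.1180 = 0.2236
d₁ = [ln(301/302) + (0.085 + 0.2²/2)·1.25] / 0.2236 = [-0.0033 + 0.1313] / 0.2236 = 0.5721 → 0.57
√T = √1.25 = 1.1180
φ(d₁) = φ(0.57) = 0.3391
vega = S·φ(d₁)·√T = 301·0.3391·1.1180 = 114.1133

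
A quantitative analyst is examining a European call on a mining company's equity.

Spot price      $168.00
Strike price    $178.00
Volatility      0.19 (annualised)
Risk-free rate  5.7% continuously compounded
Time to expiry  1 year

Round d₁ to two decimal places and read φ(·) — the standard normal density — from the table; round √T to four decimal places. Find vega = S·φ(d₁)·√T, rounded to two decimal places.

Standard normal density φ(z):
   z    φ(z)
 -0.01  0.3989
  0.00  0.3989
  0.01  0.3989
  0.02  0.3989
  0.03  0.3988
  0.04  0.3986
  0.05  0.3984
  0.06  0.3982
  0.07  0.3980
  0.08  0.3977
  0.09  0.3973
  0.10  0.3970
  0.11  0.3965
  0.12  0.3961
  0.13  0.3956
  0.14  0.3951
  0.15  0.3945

σ√T = 0.19 × 1.0000 = 0.1900
d₁ = [ln(168/178) + (0.057 + 0.19²/2)·1] / 0.1900 = [-0.0578 + 0.0751] / 0.1900 = 0.0907 ≈ 0.09
√T = √1 = 1.0000
φ(d₁) = φ(0.09) = 0.3973
vega = S·φ(d₁)·√T = 168·0.3973·1.0000 = 66.7464
(The put has the same vega.)

66.75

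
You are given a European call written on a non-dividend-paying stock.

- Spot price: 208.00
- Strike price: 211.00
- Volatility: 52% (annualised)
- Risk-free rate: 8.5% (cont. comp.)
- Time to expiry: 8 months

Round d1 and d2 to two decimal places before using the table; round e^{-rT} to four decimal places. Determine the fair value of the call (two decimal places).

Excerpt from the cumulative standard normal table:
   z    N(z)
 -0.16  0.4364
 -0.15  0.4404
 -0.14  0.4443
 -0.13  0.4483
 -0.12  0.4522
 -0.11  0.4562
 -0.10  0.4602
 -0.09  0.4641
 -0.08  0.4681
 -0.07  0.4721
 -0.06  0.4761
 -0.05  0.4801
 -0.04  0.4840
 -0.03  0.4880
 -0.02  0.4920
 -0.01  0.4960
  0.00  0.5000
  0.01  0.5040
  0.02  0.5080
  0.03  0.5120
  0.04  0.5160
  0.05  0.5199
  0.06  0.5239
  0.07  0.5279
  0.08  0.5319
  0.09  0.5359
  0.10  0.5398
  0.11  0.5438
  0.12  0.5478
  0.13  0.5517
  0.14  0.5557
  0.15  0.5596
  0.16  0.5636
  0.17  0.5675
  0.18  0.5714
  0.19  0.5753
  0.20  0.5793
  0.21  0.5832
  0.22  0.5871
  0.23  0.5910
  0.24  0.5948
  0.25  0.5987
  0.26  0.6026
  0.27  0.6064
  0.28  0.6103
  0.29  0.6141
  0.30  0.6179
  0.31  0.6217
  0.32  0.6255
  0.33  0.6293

38.36

σ√T = 0.52 × 0.8165 = 0.4246
d₁ = [ln(208/211) + (0.085 + ½·0.52²)·0.6667] / (σ√T) = (-0.0143 + 0.1468) / 0.4246 = 0.3120 ⇒ 0.31
d₂ = 0.3120 − 0.4246 = -0.1126 ⇒ -0.11
e^(−rT) = e^(−0.085·0.6667) = 0.9449
N(d₁) = N(0.31) = 0.6217;  N(d₂) = N(-0.11) = 0.4562
C = 208·0.6217 − 211·0.9449·0.4562 = 129.3136 − 90.9544 = 38.3592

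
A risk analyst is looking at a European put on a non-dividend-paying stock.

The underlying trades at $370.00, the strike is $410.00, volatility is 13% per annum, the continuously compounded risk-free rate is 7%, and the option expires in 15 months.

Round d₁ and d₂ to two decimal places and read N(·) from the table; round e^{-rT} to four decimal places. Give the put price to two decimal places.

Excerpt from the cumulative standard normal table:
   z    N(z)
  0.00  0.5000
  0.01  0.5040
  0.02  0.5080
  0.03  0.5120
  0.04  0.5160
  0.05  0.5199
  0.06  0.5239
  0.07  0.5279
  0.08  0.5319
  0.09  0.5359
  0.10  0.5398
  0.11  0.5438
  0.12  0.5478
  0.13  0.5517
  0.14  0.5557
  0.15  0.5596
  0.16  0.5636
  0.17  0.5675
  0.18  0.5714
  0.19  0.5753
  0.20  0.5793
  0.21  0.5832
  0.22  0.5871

T = 1.25;  σ√T = 0.1453
d₁ = [ln(370/410) + (0.07 + 0.13²/2)·1.25] / 0.1453 = [-0.1027 + 0.0981] / 0.1453 = -0.0316 → -0.03
d₂ = d₁ − σ√T = -0.0316 − 0.1453 = -0.1769 → -0.18
e^(−rT) = e^(−0.07·1.25) = 0.9162
N(−d₂) = N(0.18) = 0.5714;  N(−d₁) = N(0.03) = 0.5120
P = 410·0.9162·0.5714 − 370·0.5120 = 214.6418 − 189.4400 = 25.2018

$25.20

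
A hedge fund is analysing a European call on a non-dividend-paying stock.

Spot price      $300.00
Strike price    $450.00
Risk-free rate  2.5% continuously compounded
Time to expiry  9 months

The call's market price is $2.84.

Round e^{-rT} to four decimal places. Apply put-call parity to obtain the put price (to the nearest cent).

exp(−rT) = exp(−0.025·0.75) = 0.9814
Put-call parity: C − P = S − K·e^(−rT) = 300 − 450·0.9814 = 300 − 441.6300 = -141.6300
P = C − (C − P) = 2.84 − (-141.6300) = 144.4700

$144.47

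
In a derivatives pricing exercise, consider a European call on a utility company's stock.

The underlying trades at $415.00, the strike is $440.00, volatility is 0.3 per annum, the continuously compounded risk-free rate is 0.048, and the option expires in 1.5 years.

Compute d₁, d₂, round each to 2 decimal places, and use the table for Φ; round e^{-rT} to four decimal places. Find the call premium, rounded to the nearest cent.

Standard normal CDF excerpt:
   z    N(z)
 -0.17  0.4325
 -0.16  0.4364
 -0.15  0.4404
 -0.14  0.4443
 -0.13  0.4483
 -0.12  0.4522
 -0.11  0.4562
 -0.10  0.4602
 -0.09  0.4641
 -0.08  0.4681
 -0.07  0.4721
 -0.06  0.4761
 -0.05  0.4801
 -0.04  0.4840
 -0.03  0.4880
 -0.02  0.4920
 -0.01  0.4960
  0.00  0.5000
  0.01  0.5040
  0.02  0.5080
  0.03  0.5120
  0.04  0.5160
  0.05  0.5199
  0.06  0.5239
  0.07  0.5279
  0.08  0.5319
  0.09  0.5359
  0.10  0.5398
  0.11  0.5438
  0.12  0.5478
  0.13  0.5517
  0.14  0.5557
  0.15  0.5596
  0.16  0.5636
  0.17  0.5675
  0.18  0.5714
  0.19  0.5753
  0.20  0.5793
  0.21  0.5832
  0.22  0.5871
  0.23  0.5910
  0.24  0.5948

σ√T = 0.3·√1.5 = 0.3674
ln(S/K) + (r + σ²/2)T = ln(415/440) + (0.048 + 0.3²/2)·1.5 = -0.0585 + 0.1395 = 0.0810
d₁ = 0.0810 / 0.3674 = 0.2205 ⇒ 0.22
d₂ = d₁ − σ√T = 0.2205 − 0.3674 = -0.1470 ⇒ -0.15
exp(−rT) = exp(−0.048·1.5) = 0.9305
N(d₁) = N(0.22) = 0.5871;  N(d₂) = N(-0.15) = 0.4404
C = 415·0.5871 − 440·0.9305·0.4404 = 243.6465 − 180.3086 = 63.3379

$63.34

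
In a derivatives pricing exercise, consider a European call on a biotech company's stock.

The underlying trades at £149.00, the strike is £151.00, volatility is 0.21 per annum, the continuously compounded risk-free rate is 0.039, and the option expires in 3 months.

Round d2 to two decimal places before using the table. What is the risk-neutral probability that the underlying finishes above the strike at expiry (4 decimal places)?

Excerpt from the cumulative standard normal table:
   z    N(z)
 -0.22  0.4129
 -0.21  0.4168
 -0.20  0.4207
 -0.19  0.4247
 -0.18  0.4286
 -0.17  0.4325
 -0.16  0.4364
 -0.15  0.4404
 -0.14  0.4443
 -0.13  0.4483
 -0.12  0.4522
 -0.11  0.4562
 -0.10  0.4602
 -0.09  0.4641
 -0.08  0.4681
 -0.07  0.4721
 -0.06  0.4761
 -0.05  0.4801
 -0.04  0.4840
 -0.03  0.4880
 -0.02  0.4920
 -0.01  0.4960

0.4641

σ√T = 0.21 × 0.5000 = 0.1050
ln(S/K) + (r + σ²/2)T = ln(149/151) + (0.039 + 0.21²/2)·0.25 = -0.0133 + 0.0153 = 0.0019
d₁ = 0.0019 / 0.1050 = 0.0184 ≈ 0.02
d₂ = d₁ − σ√T = 0.0184 − 0.1050 = -0.0866 ≈ -0.09
Risk-neutral Pr[S_T > K] = N(d₂) = N(-0.09) = 0.4641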